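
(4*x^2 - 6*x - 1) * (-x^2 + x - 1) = -4*x^4 + 10*x^3 - 9*x^2 + 5*x + 1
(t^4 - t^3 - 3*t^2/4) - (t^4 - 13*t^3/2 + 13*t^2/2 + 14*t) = 11*t^3/2 - 29*t^2/4 - 14*t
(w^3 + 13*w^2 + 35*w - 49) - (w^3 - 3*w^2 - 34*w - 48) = 16*w^2 + 69*w - 1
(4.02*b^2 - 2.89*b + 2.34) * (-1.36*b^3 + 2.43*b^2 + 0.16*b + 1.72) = -5.4672*b^5 + 13.699*b^4 - 9.5619*b^3 + 12.1382*b^2 - 4.5964*b + 4.0248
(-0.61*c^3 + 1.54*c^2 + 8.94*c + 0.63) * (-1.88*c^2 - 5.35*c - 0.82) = 1.1468*c^5 + 0.3683*c^4 - 24.546*c^3 - 50.2762*c^2 - 10.7013*c - 0.5166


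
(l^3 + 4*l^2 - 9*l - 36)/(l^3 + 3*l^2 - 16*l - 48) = (l - 3)/(l - 4)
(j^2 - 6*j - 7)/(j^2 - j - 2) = (j - 7)/(j - 2)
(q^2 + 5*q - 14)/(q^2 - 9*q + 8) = (q^2 + 5*q - 14)/(q^2 - 9*q + 8)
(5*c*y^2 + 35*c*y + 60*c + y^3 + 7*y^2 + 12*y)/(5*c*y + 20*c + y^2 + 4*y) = y + 3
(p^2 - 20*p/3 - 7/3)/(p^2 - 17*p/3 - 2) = (p - 7)/(p - 6)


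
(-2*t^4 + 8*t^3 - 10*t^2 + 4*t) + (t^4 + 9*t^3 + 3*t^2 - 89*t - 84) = -t^4 + 17*t^3 - 7*t^2 - 85*t - 84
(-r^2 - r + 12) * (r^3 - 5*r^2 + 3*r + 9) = -r^5 + 4*r^4 + 14*r^3 - 72*r^2 + 27*r + 108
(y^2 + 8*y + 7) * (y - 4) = y^3 + 4*y^2 - 25*y - 28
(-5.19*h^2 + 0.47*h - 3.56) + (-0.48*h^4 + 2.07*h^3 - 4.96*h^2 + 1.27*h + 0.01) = -0.48*h^4 + 2.07*h^3 - 10.15*h^2 + 1.74*h - 3.55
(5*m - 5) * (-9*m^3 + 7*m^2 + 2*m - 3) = -45*m^4 + 80*m^3 - 25*m^2 - 25*m + 15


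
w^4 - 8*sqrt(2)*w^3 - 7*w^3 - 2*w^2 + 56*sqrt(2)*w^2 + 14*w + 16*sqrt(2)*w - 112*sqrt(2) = (w - 7)*(w - 8*sqrt(2))*(w - sqrt(2))*(w + sqrt(2))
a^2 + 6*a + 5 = (a + 1)*(a + 5)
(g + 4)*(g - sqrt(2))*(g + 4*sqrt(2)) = g^3 + 4*g^2 + 3*sqrt(2)*g^2 - 8*g + 12*sqrt(2)*g - 32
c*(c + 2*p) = c^2 + 2*c*p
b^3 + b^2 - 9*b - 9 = (b - 3)*(b + 1)*(b + 3)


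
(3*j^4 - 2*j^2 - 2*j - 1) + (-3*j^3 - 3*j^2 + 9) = 3*j^4 - 3*j^3 - 5*j^2 - 2*j + 8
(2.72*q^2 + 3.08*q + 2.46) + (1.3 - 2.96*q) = 2.72*q^2 + 0.12*q + 3.76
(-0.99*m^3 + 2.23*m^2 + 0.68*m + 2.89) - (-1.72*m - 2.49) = -0.99*m^3 + 2.23*m^2 + 2.4*m + 5.38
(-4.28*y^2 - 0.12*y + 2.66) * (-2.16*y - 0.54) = 9.2448*y^3 + 2.5704*y^2 - 5.6808*y - 1.4364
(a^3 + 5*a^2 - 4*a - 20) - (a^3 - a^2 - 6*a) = 6*a^2 + 2*a - 20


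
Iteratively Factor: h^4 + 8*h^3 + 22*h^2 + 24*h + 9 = (h + 3)*(h^3 + 5*h^2 + 7*h + 3) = (h + 3)^2*(h^2 + 2*h + 1) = (h + 1)*(h + 3)^2*(h + 1)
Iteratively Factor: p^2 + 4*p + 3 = (p + 3)*(p + 1)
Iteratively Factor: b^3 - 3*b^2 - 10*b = (b - 5)*(b^2 + 2*b) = (b - 5)*(b + 2)*(b)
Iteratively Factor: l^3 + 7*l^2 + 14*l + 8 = (l + 1)*(l^2 + 6*l + 8) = (l + 1)*(l + 4)*(l + 2)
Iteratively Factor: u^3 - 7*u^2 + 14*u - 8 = (u - 1)*(u^2 - 6*u + 8) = (u - 2)*(u - 1)*(u - 4)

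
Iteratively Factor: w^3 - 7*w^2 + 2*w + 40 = (w + 2)*(w^2 - 9*w + 20) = (w - 5)*(w + 2)*(w - 4)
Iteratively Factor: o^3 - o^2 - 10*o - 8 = (o + 1)*(o^2 - 2*o - 8) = (o + 1)*(o + 2)*(o - 4)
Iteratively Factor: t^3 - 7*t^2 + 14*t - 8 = (t - 4)*(t^2 - 3*t + 2) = (t - 4)*(t - 2)*(t - 1)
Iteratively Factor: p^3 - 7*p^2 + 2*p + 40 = (p - 4)*(p^2 - 3*p - 10) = (p - 4)*(p + 2)*(p - 5)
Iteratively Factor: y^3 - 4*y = (y)*(y^2 - 4) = y*(y - 2)*(y + 2)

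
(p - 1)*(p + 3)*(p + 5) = p^3 + 7*p^2 + 7*p - 15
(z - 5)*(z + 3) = z^2 - 2*z - 15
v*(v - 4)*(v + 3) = v^3 - v^2 - 12*v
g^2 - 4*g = g*(g - 4)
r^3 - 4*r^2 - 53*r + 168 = (r - 8)*(r - 3)*(r + 7)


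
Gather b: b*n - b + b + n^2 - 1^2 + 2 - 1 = b*n + n^2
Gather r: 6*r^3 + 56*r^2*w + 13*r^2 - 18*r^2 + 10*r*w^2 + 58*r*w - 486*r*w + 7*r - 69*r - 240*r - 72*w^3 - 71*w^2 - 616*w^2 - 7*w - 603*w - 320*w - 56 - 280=6*r^3 + r^2*(56*w - 5) + r*(10*w^2 - 428*w - 302) - 72*w^3 - 687*w^2 - 930*w - 336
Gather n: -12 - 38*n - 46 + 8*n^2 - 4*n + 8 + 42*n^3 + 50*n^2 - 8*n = 42*n^3 + 58*n^2 - 50*n - 50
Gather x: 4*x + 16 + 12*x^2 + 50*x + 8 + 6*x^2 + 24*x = 18*x^2 + 78*x + 24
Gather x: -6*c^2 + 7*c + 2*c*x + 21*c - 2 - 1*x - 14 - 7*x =-6*c^2 + 28*c + x*(2*c - 8) - 16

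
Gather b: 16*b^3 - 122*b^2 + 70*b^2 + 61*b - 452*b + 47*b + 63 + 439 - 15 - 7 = 16*b^3 - 52*b^2 - 344*b + 480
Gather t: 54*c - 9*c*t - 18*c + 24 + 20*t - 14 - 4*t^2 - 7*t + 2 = 36*c - 4*t^2 + t*(13 - 9*c) + 12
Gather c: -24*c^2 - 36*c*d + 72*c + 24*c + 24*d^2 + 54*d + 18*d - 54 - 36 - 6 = -24*c^2 + c*(96 - 36*d) + 24*d^2 + 72*d - 96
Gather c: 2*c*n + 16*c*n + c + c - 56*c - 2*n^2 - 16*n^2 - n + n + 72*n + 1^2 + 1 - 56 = c*(18*n - 54) - 18*n^2 + 72*n - 54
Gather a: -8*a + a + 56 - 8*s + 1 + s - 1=-7*a - 7*s + 56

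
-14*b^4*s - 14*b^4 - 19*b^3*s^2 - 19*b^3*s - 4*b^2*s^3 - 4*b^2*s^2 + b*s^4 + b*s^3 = (-7*b + s)*(b + s)*(2*b + s)*(b*s + b)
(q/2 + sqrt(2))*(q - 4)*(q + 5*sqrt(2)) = q^3/2 - 2*q^2 + 7*sqrt(2)*q^2/2 - 14*sqrt(2)*q + 10*q - 40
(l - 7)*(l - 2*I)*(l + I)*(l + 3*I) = l^4 - 7*l^3 + 2*I*l^3 + 5*l^2 - 14*I*l^2 - 35*l + 6*I*l - 42*I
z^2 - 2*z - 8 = (z - 4)*(z + 2)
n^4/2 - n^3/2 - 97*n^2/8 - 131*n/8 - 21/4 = (n/2 + 1/2)*(n - 6)*(n + 1/2)*(n + 7/2)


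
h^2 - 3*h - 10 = (h - 5)*(h + 2)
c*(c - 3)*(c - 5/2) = c^3 - 11*c^2/2 + 15*c/2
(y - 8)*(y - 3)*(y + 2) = y^3 - 9*y^2 + 2*y + 48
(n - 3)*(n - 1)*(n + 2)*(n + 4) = n^4 + 2*n^3 - 13*n^2 - 14*n + 24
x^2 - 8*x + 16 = (x - 4)^2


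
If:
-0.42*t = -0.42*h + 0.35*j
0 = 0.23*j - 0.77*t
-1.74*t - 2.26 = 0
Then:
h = -4.92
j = -4.35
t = -1.30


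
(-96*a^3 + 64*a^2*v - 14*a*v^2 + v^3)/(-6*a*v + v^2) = 16*a^2/v - 8*a + v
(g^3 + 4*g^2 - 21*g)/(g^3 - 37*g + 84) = g/(g - 4)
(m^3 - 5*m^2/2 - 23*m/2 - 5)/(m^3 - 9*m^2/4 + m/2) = 2*(2*m^3 - 5*m^2 - 23*m - 10)/(m*(4*m^2 - 9*m + 2))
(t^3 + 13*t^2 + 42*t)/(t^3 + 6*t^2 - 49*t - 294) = t/(t - 7)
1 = 1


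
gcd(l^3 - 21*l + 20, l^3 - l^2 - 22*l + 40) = l^2 + l - 20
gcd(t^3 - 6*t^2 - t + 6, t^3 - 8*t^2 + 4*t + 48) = t - 6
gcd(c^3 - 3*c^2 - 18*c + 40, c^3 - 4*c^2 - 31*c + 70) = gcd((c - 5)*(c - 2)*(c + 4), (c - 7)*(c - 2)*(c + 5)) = c - 2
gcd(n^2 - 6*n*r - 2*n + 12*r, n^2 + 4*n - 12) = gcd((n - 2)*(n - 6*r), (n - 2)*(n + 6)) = n - 2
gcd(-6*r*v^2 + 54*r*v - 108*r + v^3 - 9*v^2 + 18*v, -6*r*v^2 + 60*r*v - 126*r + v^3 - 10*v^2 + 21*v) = 6*r*v - 18*r - v^2 + 3*v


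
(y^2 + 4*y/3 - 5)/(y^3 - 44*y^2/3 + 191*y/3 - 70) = (y + 3)/(y^2 - 13*y + 42)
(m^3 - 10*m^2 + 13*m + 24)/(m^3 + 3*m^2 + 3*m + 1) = (m^2 - 11*m + 24)/(m^2 + 2*m + 1)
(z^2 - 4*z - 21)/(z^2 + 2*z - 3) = (z - 7)/(z - 1)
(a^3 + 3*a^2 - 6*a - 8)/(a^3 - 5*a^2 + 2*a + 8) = (a + 4)/(a - 4)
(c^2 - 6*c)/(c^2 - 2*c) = (c - 6)/(c - 2)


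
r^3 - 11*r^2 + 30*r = r*(r - 6)*(r - 5)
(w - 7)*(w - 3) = w^2 - 10*w + 21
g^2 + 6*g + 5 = (g + 1)*(g + 5)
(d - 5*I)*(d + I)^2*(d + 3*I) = d^4 + 18*d^2 + 32*I*d - 15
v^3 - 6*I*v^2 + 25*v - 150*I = (v - 6*I)*(v - 5*I)*(v + 5*I)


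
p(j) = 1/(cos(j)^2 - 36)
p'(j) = 2*sin(j)*cos(j)/(cos(j)^2 - 36)^2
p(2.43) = -0.03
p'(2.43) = -0.00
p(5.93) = -0.03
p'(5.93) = -0.00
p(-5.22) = -0.03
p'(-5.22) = 0.00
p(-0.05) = -0.03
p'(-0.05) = -0.00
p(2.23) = -0.03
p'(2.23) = -0.00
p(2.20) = -0.03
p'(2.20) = -0.00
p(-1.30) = -0.03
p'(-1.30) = -0.00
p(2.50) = -0.03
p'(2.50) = -0.00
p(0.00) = -0.03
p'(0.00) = 0.00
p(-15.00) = -0.03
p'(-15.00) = 0.00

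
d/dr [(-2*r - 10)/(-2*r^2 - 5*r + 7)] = 2*(2*r^2 + 5*r - (r + 5)*(4*r + 5) - 7)/(2*r^2 + 5*r - 7)^2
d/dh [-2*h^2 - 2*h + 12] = -4*h - 2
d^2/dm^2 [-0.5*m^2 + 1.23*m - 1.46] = -1.00000000000000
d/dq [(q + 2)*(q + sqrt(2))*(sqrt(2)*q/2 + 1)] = 3*sqrt(2)*q^2/2 + 2*sqrt(2)*q + 4*q + sqrt(2) + 4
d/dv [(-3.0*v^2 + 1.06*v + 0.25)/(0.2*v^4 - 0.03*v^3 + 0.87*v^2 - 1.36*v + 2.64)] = (1.2*v^5 - 0.726*v^4 - 0.136399999999999*v^3 + 3.1803*v^2 - 16.275*v + 3.1384)/(0.04*v^8 - 0.012*v^7 + 0.3489*v^6 - 0.5962*v^5 + 1.8945*v^4 - 2.5248*v^3 + 6.4432*v^2 - 7.1808*v + 6.9696)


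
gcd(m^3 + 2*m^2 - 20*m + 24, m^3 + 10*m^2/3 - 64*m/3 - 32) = m + 6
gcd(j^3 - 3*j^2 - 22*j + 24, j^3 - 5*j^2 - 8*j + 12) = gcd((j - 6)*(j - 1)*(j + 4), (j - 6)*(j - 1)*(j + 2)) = j^2 - 7*j + 6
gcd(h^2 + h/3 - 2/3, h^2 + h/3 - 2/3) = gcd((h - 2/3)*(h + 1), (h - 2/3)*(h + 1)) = h^2 + h/3 - 2/3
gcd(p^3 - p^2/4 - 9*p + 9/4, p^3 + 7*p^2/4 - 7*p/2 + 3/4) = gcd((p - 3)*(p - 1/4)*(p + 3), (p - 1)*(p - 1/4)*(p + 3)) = p^2 + 11*p/4 - 3/4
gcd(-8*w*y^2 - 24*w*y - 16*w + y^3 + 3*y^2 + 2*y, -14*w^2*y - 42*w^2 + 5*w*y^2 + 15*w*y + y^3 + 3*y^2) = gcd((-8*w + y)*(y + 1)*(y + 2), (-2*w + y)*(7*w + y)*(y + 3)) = 1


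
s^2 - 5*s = s*(s - 5)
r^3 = r^3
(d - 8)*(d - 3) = d^2 - 11*d + 24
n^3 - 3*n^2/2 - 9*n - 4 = (n - 4)*(n + 1/2)*(n + 2)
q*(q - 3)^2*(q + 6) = q^4 - 27*q^2 + 54*q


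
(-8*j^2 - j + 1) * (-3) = 24*j^2 + 3*j - 3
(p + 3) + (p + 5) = 2*p + 8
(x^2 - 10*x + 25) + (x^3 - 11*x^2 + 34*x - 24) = x^3 - 10*x^2 + 24*x + 1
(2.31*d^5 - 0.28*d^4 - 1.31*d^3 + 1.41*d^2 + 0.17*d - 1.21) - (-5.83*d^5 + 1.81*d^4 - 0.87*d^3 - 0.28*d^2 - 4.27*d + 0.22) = 8.14*d^5 - 2.09*d^4 - 0.44*d^3 + 1.69*d^2 + 4.44*d - 1.43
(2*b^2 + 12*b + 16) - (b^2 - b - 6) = b^2 + 13*b + 22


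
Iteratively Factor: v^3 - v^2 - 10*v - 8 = (v + 2)*(v^2 - 3*v - 4) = (v + 1)*(v + 2)*(v - 4)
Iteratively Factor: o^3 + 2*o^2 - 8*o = (o + 4)*(o^2 - 2*o) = (o - 2)*(o + 4)*(o)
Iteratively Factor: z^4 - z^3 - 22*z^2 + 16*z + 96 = (z - 3)*(z^3 + 2*z^2 - 16*z - 32) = (z - 4)*(z - 3)*(z^2 + 6*z + 8) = (z - 4)*(z - 3)*(z + 4)*(z + 2)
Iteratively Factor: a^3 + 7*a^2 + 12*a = (a)*(a^2 + 7*a + 12) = a*(a + 3)*(a + 4)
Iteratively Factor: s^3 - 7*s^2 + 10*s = (s)*(s^2 - 7*s + 10) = s*(s - 2)*(s - 5)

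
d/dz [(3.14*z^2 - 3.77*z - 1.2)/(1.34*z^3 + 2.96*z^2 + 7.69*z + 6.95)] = (-4.2076*z^4 + 10.1036*z^3 + 40.1298*z^2 + 50.75*z - 16.9735)/(1.7956*z^6 + 7.9328*z^5 + 29.3708*z^4 + 64.1508*z^3 + 100.2801*z^2 + 106.891*z + 48.3025)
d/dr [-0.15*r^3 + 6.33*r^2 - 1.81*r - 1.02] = -0.45*r^2 + 12.66*r - 1.81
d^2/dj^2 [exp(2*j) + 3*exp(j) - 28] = (4*exp(j) + 3)*exp(j)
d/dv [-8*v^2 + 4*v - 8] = 4 - 16*v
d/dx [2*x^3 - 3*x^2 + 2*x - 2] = 6*x^2 - 6*x + 2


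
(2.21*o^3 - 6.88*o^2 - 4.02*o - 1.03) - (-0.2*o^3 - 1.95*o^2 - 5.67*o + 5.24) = 2.41*o^3 - 4.93*o^2 + 1.65*o - 6.27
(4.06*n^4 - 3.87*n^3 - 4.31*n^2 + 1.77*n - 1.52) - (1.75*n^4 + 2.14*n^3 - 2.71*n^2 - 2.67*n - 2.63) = 2.31*n^4 - 6.01*n^3 - 1.6*n^2 + 4.44*n + 1.11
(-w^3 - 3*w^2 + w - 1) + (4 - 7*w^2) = -w^3 - 10*w^2 + w + 3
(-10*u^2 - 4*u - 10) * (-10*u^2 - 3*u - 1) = 100*u^4 + 70*u^3 + 122*u^2 + 34*u + 10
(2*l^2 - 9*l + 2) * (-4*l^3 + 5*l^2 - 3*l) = -8*l^5 + 46*l^4 - 59*l^3 + 37*l^2 - 6*l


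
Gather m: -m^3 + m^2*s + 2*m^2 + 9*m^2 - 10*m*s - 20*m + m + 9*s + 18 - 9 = -m^3 + m^2*(s + 11) + m*(-10*s - 19) + 9*s + 9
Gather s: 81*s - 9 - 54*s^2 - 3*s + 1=-54*s^2 + 78*s - 8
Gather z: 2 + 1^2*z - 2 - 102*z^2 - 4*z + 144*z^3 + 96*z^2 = 144*z^3 - 6*z^2 - 3*z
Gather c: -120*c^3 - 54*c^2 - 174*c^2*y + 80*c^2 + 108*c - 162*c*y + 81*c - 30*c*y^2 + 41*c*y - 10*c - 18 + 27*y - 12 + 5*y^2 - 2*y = -120*c^3 + c^2*(26 - 174*y) + c*(-30*y^2 - 121*y + 179) + 5*y^2 + 25*y - 30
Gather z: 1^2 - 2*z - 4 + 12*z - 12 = 10*z - 15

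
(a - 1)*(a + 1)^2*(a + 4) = a^4 + 5*a^3 + 3*a^2 - 5*a - 4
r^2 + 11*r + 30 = (r + 5)*(r + 6)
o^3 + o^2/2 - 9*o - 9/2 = (o - 3)*(o + 1/2)*(o + 3)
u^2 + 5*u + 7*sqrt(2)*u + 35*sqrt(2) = (u + 5)*(u + 7*sqrt(2))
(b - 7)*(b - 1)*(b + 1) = b^3 - 7*b^2 - b + 7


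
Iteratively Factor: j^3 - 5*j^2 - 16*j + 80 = (j - 5)*(j^2 - 16) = (j - 5)*(j + 4)*(j - 4)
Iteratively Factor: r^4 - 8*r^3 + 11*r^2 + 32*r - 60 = (r - 2)*(r^3 - 6*r^2 - r + 30) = (r - 5)*(r - 2)*(r^2 - r - 6) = (r - 5)*(r - 2)*(r + 2)*(r - 3)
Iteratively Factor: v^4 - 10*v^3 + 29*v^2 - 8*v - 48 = (v - 3)*(v^3 - 7*v^2 + 8*v + 16) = (v - 4)*(v - 3)*(v^2 - 3*v - 4) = (v - 4)*(v - 3)*(v + 1)*(v - 4)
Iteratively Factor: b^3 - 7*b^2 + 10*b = (b - 5)*(b^2 - 2*b) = (b - 5)*(b - 2)*(b)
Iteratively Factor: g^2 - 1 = (g + 1)*(g - 1)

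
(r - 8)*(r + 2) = r^2 - 6*r - 16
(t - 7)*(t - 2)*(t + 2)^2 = t^4 - 5*t^3 - 18*t^2 + 20*t + 56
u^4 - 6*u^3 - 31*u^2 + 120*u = u*(u - 8)*(u - 3)*(u + 5)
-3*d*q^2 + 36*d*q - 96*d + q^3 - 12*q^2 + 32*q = (-3*d + q)*(q - 8)*(q - 4)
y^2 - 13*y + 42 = (y - 7)*(y - 6)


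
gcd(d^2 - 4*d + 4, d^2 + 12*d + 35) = 1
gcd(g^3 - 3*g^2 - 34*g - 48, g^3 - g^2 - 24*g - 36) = g^2 + 5*g + 6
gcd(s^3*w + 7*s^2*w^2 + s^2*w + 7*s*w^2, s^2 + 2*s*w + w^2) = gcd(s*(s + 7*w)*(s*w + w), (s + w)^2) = 1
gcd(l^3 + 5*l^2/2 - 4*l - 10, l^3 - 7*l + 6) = l - 2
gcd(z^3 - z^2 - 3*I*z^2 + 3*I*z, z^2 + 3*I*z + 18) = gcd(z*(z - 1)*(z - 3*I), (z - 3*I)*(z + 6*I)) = z - 3*I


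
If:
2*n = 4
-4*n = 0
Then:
No Solution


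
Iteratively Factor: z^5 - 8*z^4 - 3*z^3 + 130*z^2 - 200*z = (z + 4)*(z^4 - 12*z^3 + 45*z^2 - 50*z) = (z - 5)*(z + 4)*(z^3 - 7*z^2 + 10*z) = (z - 5)*(z - 2)*(z + 4)*(z^2 - 5*z) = z*(z - 5)*(z - 2)*(z + 4)*(z - 5)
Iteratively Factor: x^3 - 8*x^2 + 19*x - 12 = (x - 4)*(x^2 - 4*x + 3) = (x - 4)*(x - 1)*(x - 3)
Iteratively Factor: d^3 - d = (d)*(d^2 - 1) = d*(d - 1)*(d + 1)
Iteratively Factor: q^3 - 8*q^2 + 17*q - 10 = (q - 1)*(q^2 - 7*q + 10) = (q - 5)*(q - 1)*(q - 2)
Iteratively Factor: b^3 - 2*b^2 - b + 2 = (b + 1)*(b^2 - 3*b + 2) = (b - 2)*(b + 1)*(b - 1)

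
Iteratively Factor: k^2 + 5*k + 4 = (k + 1)*(k + 4)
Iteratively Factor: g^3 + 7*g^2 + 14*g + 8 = (g + 2)*(g^2 + 5*g + 4) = (g + 2)*(g + 4)*(g + 1)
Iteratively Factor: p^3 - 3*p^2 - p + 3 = (p + 1)*(p^2 - 4*p + 3) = (p - 1)*(p + 1)*(p - 3)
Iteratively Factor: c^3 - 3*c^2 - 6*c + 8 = (c + 2)*(c^2 - 5*c + 4) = (c - 1)*(c + 2)*(c - 4)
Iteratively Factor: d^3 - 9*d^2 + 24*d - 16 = (d - 1)*(d^2 - 8*d + 16) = (d - 4)*(d - 1)*(d - 4)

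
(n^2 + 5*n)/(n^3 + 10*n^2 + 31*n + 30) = n/(n^2 + 5*n + 6)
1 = 1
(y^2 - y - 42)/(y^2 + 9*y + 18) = (y - 7)/(y + 3)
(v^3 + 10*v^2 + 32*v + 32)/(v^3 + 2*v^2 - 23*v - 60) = (v^2 + 6*v + 8)/(v^2 - 2*v - 15)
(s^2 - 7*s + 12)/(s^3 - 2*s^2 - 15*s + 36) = (s - 4)/(s^2 + s - 12)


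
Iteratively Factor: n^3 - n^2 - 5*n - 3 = (n + 1)*(n^2 - 2*n - 3) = (n - 3)*(n + 1)*(n + 1)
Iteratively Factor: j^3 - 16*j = (j + 4)*(j^2 - 4*j) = j*(j + 4)*(j - 4)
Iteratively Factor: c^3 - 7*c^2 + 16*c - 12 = (c - 2)*(c^2 - 5*c + 6) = (c - 3)*(c - 2)*(c - 2)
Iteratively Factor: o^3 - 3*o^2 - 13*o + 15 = (o - 5)*(o^2 + 2*o - 3) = (o - 5)*(o - 1)*(o + 3)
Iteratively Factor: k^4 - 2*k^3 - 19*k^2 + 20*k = (k)*(k^3 - 2*k^2 - 19*k + 20) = k*(k - 1)*(k^2 - k - 20) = k*(k - 5)*(k - 1)*(k + 4)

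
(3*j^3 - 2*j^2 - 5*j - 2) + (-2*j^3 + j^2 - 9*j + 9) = j^3 - j^2 - 14*j + 7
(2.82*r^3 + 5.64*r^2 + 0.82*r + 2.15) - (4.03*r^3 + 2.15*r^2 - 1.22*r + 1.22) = -1.21*r^3 + 3.49*r^2 + 2.04*r + 0.93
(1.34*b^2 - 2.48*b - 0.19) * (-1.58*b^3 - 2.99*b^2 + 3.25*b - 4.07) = -2.1172*b^5 - 0.0882000000000005*b^4 + 12.0704*b^3 - 12.9457*b^2 + 9.4761*b + 0.7733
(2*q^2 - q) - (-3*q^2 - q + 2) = 5*q^2 - 2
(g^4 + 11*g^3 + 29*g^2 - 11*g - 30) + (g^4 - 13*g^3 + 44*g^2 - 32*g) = 2*g^4 - 2*g^3 + 73*g^2 - 43*g - 30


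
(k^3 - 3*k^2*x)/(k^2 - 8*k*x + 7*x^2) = k^2*(k - 3*x)/(k^2 - 8*k*x + 7*x^2)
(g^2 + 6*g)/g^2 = (g + 6)/g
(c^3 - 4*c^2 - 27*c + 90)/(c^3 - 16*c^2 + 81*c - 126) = (c + 5)/(c - 7)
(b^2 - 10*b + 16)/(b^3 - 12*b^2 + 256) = (b - 2)/(b^2 - 4*b - 32)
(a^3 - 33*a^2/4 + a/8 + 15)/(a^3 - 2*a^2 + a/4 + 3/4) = (4*a^2 - 27*a - 40)/(2*(2*a^2 - a - 1))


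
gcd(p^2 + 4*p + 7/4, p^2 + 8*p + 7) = 1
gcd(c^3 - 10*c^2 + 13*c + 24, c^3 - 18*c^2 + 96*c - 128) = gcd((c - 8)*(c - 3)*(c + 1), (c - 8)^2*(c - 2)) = c - 8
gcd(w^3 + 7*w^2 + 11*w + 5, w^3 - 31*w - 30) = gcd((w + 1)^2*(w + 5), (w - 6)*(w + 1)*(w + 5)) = w^2 + 6*w + 5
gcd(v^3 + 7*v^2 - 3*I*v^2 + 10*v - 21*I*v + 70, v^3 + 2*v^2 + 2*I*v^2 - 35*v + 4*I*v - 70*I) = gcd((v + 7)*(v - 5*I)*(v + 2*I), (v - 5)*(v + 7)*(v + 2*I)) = v^2 + v*(7 + 2*I) + 14*I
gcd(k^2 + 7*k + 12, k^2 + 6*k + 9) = k + 3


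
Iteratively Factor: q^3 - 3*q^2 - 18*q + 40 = (q - 5)*(q^2 + 2*q - 8) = (q - 5)*(q + 4)*(q - 2)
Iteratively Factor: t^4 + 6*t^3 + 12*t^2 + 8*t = (t + 2)*(t^3 + 4*t^2 + 4*t) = (t + 2)^2*(t^2 + 2*t) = t*(t + 2)^2*(t + 2)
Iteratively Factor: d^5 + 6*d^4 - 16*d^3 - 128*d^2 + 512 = (d - 2)*(d^4 + 8*d^3 - 128*d - 256) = (d - 4)*(d - 2)*(d^3 + 12*d^2 + 48*d + 64) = (d - 4)*(d - 2)*(d + 4)*(d^2 + 8*d + 16) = (d - 4)*(d - 2)*(d + 4)^2*(d + 4)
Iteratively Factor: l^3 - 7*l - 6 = (l + 1)*(l^2 - l - 6) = (l + 1)*(l + 2)*(l - 3)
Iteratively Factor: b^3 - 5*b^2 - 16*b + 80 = (b - 5)*(b^2 - 16) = (b - 5)*(b + 4)*(b - 4)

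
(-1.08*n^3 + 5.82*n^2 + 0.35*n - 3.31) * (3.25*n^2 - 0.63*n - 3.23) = -3.51*n^5 + 19.5954*n^4 + 0.9593*n^3 - 29.7766*n^2 + 0.9548*n + 10.6913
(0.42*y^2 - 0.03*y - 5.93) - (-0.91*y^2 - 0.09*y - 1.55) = 1.33*y^2 + 0.06*y - 4.38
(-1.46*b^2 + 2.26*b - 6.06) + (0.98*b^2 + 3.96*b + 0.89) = -0.48*b^2 + 6.22*b - 5.17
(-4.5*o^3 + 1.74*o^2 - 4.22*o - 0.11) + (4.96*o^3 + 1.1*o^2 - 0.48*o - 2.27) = 0.46*o^3 + 2.84*o^2 - 4.7*o - 2.38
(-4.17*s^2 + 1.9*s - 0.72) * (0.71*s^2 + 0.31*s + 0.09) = -2.9607*s^4 + 0.0563*s^3 - 0.2975*s^2 - 0.0522*s - 0.0648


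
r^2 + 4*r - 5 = (r - 1)*(r + 5)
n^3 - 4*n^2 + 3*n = n*(n - 3)*(n - 1)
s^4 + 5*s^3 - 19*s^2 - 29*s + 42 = (s - 3)*(s - 1)*(s + 2)*(s + 7)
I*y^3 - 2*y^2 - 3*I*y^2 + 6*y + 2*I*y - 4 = (y - 2)*(y + 2*I)*(I*y - I)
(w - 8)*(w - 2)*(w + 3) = w^3 - 7*w^2 - 14*w + 48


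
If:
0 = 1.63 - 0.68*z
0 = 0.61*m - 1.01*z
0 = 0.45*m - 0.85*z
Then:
No Solution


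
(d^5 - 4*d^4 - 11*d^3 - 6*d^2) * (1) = d^5 - 4*d^4 - 11*d^3 - 6*d^2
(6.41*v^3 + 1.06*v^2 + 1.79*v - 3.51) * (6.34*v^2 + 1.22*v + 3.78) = 40.6394*v^5 + 14.5406*v^4 + 36.8716*v^3 - 16.0628*v^2 + 2.484*v - 13.2678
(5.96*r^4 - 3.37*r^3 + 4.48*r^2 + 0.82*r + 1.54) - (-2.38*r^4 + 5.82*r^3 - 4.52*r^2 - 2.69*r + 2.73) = 8.34*r^4 - 9.19*r^3 + 9.0*r^2 + 3.51*r - 1.19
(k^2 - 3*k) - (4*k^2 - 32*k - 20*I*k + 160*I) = -3*k^2 + 29*k + 20*I*k - 160*I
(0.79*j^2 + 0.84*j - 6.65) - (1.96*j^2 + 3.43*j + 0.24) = -1.17*j^2 - 2.59*j - 6.89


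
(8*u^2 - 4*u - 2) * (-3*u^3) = -24*u^5 + 12*u^4 + 6*u^3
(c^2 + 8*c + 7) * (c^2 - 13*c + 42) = c^4 - 5*c^3 - 55*c^2 + 245*c + 294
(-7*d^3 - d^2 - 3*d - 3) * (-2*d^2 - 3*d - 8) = 14*d^5 + 23*d^4 + 65*d^3 + 23*d^2 + 33*d + 24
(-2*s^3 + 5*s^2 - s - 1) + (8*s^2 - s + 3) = -2*s^3 + 13*s^2 - 2*s + 2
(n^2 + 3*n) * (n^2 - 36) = n^4 + 3*n^3 - 36*n^2 - 108*n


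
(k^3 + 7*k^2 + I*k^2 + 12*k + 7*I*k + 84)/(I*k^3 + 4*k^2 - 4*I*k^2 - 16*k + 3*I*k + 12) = (-I*k^3 + k^2*(1 - 7*I) + k*(7 - 12*I) - 84*I)/(k^3 - 4*k^2*(1 + I) + k*(3 + 16*I) - 12*I)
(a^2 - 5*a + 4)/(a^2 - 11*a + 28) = (a - 1)/(a - 7)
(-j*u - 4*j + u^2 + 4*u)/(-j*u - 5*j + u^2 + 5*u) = (u + 4)/(u + 5)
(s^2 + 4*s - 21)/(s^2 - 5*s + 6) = (s + 7)/(s - 2)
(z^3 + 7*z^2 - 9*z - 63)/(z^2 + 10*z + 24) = (z^3 + 7*z^2 - 9*z - 63)/(z^2 + 10*z + 24)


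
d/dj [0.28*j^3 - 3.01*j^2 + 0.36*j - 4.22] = 0.84*j^2 - 6.02*j + 0.36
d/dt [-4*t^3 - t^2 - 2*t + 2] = -12*t^2 - 2*t - 2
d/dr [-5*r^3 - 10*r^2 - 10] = 5*r*(-3*r - 4)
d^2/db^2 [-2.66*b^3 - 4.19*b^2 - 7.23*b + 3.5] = -15.96*b - 8.38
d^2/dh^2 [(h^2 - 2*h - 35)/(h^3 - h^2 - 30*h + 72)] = 2*(h^6 - 6*h^5 - 114*h^4 - 316*h^3 + 4125*h^2 + 3978*h - 33156)/(h^9 - 3*h^8 - 87*h^7 + 395*h^6 + 2178*h^5 - 15444*h^4 + 1512*h^3 + 178848*h^2 - 466560*h + 373248)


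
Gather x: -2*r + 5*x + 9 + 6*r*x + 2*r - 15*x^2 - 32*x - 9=-15*x^2 + x*(6*r - 27)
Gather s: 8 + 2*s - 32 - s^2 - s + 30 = -s^2 + s + 6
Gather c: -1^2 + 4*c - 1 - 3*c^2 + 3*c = -3*c^2 + 7*c - 2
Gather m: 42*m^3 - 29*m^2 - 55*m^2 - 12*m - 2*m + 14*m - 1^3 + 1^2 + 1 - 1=42*m^3 - 84*m^2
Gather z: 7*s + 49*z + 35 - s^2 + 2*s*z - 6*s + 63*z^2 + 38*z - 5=-s^2 + s + 63*z^2 + z*(2*s + 87) + 30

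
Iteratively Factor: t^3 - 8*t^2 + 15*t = (t)*(t^2 - 8*t + 15) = t*(t - 5)*(t - 3)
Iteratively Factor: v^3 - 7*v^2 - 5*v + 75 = (v + 3)*(v^2 - 10*v + 25) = (v - 5)*(v + 3)*(v - 5)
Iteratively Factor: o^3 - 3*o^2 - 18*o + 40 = (o - 2)*(o^2 - o - 20) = (o - 5)*(o - 2)*(o + 4)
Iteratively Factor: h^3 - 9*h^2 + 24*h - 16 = (h - 4)*(h^2 - 5*h + 4) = (h - 4)^2*(h - 1)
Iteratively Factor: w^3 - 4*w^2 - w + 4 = (w + 1)*(w^2 - 5*w + 4) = (w - 1)*(w + 1)*(w - 4)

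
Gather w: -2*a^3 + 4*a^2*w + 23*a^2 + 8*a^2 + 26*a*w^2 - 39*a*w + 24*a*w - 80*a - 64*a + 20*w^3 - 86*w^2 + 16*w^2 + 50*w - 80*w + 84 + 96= -2*a^3 + 31*a^2 - 144*a + 20*w^3 + w^2*(26*a - 70) + w*(4*a^2 - 15*a - 30) + 180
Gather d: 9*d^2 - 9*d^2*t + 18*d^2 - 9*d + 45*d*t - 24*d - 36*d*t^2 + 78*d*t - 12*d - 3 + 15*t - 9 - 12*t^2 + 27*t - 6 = d^2*(27 - 9*t) + d*(-36*t^2 + 123*t - 45) - 12*t^2 + 42*t - 18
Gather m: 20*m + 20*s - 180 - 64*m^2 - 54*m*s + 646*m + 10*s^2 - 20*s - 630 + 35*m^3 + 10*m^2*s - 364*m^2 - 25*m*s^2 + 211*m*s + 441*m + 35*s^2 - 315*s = 35*m^3 + m^2*(10*s - 428) + m*(-25*s^2 + 157*s + 1107) + 45*s^2 - 315*s - 810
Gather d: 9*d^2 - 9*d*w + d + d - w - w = 9*d^2 + d*(2 - 9*w) - 2*w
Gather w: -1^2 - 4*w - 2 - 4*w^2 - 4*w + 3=-4*w^2 - 8*w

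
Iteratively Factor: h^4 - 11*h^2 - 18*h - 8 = (h + 1)*(h^3 - h^2 - 10*h - 8) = (h - 4)*(h + 1)*(h^2 + 3*h + 2) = (h - 4)*(h + 1)*(h + 2)*(h + 1)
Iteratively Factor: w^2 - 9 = (w - 3)*(w + 3)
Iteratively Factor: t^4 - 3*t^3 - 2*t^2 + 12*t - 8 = (t - 1)*(t^3 - 2*t^2 - 4*t + 8) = (t - 1)*(t + 2)*(t^2 - 4*t + 4) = (t - 2)*(t - 1)*(t + 2)*(t - 2)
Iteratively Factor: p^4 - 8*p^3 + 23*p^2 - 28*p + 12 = (p - 3)*(p^3 - 5*p^2 + 8*p - 4) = (p - 3)*(p - 2)*(p^2 - 3*p + 2) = (p - 3)*(p - 2)*(p - 1)*(p - 2)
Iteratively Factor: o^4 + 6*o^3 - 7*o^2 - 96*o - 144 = (o + 3)*(o^3 + 3*o^2 - 16*o - 48) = (o - 4)*(o + 3)*(o^2 + 7*o + 12) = (o - 4)*(o + 3)^2*(o + 4)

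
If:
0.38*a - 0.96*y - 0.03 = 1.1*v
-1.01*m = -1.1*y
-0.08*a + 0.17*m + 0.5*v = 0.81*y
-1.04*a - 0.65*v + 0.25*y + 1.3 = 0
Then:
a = 1.10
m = 0.09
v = 0.28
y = 0.08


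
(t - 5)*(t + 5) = t^2 - 25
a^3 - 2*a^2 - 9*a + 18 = (a - 3)*(a - 2)*(a + 3)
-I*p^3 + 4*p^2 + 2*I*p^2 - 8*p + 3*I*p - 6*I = (p - 2)*(p + 3*I)*(-I*p + 1)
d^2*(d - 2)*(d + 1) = d^4 - d^3 - 2*d^2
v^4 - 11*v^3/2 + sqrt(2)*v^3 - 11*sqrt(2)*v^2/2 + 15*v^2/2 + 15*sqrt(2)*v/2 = v*(v - 3)*(v - 5/2)*(v + sqrt(2))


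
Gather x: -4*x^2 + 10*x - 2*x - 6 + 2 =-4*x^2 + 8*x - 4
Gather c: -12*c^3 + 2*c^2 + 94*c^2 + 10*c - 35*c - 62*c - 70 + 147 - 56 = -12*c^3 + 96*c^2 - 87*c + 21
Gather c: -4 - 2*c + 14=10 - 2*c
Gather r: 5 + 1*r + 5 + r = 2*r + 10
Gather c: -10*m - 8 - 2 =-10*m - 10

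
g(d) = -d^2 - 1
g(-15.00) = -226.00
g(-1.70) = -3.89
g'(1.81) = -3.62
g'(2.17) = -4.34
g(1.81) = -4.28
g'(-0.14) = 0.28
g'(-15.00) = 30.00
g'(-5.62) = 11.24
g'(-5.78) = 11.56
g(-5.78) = -34.41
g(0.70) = -1.49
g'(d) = -2*d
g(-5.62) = -32.58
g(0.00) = -1.00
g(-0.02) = -1.00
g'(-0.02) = 0.04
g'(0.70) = -1.40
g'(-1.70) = 3.40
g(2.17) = -5.71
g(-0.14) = -1.02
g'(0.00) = 0.00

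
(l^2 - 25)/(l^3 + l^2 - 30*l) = (l + 5)/(l*(l + 6))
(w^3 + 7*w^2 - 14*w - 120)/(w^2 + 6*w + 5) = (w^2 + 2*w - 24)/(w + 1)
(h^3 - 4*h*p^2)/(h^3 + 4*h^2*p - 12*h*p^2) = (h + 2*p)/(h + 6*p)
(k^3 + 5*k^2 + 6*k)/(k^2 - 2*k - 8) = k*(k + 3)/(k - 4)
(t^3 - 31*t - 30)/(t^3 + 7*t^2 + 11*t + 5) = (t - 6)/(t + 1)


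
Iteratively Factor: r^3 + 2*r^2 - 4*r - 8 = (r - 2)*(r^2 + 4*r + 4) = (r - 2)*(r + 2)*(r + 2)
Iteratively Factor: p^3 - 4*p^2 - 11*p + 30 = (p - 2)*(p^2 - 2*p - 15) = (p - 5)*(p - 2)*(p + 3)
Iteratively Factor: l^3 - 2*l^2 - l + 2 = (l - 2)*(l^2 - 1) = (l - 2)*(l + 1)*(l - 1)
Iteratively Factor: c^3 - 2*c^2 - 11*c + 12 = (c - 4)*(c^2 + 2*c - 3) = (c - 4)*(c + 3)*(c - 1)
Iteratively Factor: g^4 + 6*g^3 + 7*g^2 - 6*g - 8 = (g + 4)*(g^3 + 2*g^2 - g - 2) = (g + 1)*(g + 4)*(g^2 + g - 2) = (g - 1)*(g + 1)*(g + 4)*(g + 2)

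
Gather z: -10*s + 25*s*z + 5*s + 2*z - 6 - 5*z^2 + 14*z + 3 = -5*s - 5*z^2 + z*(25*s + 16) - 3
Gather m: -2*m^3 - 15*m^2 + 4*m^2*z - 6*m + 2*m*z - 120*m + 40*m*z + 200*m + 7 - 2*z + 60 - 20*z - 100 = -2*m^3 + m^2*(4*z - 15) + m*(42*z + 74) - 22*z - 33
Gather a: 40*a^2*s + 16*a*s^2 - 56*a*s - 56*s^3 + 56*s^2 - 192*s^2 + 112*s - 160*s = 40*a^2*s + a*(16*s^2 - 56*s) - 56*s^3 - 136*s^2 - 48*s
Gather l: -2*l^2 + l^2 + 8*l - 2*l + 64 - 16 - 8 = -l^2 + 6*l + 40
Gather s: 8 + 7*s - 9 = 7*s - 1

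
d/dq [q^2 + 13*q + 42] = 2*q + 13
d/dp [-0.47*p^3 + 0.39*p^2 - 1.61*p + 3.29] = -1.41*p^2 + 0.78*p - 1.61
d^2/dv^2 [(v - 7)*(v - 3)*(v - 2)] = 6*v - 24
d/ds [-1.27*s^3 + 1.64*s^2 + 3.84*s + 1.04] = -3.81*s^2 + 3.28*s + 3.84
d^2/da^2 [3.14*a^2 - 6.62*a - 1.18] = 6.28000000000000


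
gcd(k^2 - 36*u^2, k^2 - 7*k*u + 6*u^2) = -k + 6*u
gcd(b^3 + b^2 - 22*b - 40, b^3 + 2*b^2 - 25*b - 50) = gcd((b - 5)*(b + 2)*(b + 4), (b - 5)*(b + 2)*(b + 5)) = b^2 - 3*b - 10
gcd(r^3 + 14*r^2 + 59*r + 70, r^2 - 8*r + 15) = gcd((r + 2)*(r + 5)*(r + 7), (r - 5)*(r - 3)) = 1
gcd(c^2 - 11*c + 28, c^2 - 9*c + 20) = c - 4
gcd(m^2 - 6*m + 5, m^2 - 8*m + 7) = m - 1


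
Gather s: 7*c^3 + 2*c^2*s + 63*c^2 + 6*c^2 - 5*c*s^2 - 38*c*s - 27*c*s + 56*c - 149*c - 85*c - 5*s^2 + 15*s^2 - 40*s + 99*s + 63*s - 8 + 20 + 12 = 7*c^3 + 69*c^2 - 178*c + s^2*(10 - 5*c) + s*(2*c^2 - 65*c + 122) + 24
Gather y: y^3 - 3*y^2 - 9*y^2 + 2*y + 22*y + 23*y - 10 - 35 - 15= y^3 - 12*y^2 + 47*y - 60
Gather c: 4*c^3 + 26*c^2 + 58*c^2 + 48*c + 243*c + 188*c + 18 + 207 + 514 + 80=4*c^3 + 84*c^2 + 479*c + 819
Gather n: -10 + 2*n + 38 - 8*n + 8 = 36 - 6*n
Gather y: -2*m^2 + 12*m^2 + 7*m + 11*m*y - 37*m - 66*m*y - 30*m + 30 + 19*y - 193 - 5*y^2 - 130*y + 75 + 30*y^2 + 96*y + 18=10*m^2 - 60*m + 25*y^2 + y*(-55*m - 15) - 70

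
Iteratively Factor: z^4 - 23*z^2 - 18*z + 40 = (z - 5)*(z^3 + 5*z^2 + 2*z - 8) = (z - 5)*(z - 1)*(z^2 + 6*z + 8) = (z - 5)*(z - 1)*(z + 2)*(z + 4)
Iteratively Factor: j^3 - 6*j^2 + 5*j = (j)*(j^2 - 6*j + 5) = j*(j - 1)*(j - 5)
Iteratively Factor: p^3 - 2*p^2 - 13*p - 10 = (p + 1)*(p^2 - 3*p - 10) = (p - 5)*(p + 1)*(p + 2)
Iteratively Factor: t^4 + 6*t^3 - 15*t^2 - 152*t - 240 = (t + 4)*(t^3 + 2*t^2 - 23*t - 60) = (t - 5)*(t + 4)*(t^2 + 7*t + 12) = (t - 5)*(t + 3)*(t + 4)*(t + 4)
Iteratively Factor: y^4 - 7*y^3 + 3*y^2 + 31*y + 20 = (y - 4)*(y^3 - 3*y^2 - 9*y - 5) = (y - 4)*(y + 1)*(y^2 - 4*y - 5) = (y - 4)*(y + 1)^2*(y - 5)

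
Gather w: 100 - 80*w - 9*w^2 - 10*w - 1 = -9*w^2 - 90*w + 99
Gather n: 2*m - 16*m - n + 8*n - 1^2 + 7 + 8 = -14*m + 7*n + 14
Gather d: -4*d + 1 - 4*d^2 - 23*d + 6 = -4*d^2 - 27*d + 7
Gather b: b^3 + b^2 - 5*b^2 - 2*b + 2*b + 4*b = b^3 - 4*b^2 + 4*b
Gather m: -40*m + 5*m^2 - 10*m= 5*m^2 - 50*m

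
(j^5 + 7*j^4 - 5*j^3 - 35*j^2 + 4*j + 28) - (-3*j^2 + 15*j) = j^5 + 7*j^4 - 5*j^3 - 32*j^2 - 11*j + 28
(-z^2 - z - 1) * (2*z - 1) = -2*z^3 - z^2 - z + 1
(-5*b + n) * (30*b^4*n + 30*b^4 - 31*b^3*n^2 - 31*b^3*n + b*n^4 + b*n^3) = -150*b^5*n - 150*b^5 + 185*b^4*n^2 + 185*b^4*n - 31*b^3*n^3 - 31*b^3*n^2 - 5*b^2*n^4 - 5*b^2*n^3 + b*n^5 + b*n^4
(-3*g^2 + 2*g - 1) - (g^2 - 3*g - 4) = -4*g^2 + 5*g + 3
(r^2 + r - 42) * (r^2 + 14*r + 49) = r^4 + 15*r^3 + 21*r^2 - 539*r - 2058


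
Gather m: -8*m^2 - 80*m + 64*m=-8*m^2 - 16*m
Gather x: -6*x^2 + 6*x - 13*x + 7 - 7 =-6*x^2 - 7*x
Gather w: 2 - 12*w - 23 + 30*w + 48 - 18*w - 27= 0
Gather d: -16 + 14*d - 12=14*d - 28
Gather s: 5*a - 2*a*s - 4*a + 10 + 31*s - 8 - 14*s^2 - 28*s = a - 14*s^2 + s*(3 - 2*a) + 2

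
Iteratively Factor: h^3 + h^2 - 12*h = (h - 3)*(h^2 + 4*h) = h*(h - 3)*(h + 4)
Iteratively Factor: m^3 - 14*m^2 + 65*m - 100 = (m - 5)*(m^2 - 9*m + 20) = (m - 5)*(m - 4)*(m - 5)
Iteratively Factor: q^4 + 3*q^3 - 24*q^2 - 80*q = (q - 5)*(q^3 + 8*q^2 + 16*q) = q*(q - 5)*(q^2 + 8*q + 16) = q*(q - 5)*(q + 4)*(q + 4)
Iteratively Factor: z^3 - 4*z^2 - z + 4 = (z - 1)*(z^2 - 3*z - 4) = (z - 1)*(z + 1)*(z - 4)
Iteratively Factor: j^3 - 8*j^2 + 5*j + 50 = (j - 5)*(j^2 - 3*j - 10) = (j - 5)*(j + 2)*(j - 5)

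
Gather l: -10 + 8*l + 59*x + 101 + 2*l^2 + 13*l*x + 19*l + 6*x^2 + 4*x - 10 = 2*l^2 + l*(13*x + 27) + 6*x^2 + 63*x + 81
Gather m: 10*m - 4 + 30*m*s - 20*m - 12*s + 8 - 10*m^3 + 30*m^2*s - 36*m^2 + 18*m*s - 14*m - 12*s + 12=-10*m^3 + m^2*(30*s - 36) + m*(48*s - 24) - 24*s + 16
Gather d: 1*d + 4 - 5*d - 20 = -4*d - 16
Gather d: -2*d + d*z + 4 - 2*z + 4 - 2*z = d*(z - 2) - 4*z + 8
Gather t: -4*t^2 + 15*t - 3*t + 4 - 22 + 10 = -4*t^2 + 12*t - 8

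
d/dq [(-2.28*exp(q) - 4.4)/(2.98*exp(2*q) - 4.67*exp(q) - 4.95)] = (6.7944*exp(2*q) + 26.224*exp(q) - 9.262)*exp(q)/(8.8804*exp(4*q) - 27.8332*exp(3*q) - 7.6931*exp(2*q) + 46.233*exp(q) + 24.5025)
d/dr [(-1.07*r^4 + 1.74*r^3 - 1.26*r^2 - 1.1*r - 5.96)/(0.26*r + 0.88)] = (-0.8346*r^4 - 2.8616*r^3 + 4.266*r^2 - 2.2176*r + 0.5816)/(0.0676*r^2 + 0.4576*r + 0.7744)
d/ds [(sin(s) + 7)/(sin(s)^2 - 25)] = (-14*sin(s) + cos(s)^2 - 26)*cos(s)/(sin(s)^2 - 25)^2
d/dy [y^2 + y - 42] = 2*y + 1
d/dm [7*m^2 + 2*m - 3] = 14*m + 2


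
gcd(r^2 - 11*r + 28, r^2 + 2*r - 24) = r - 4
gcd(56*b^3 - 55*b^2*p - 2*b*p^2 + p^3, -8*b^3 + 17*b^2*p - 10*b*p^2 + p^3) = 8*b^2 - 9*b*p + p^2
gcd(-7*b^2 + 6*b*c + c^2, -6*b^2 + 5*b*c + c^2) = b - c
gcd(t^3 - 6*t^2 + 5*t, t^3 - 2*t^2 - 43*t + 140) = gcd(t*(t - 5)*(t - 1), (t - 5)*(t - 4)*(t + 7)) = t - 5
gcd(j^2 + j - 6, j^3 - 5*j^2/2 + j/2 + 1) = j - 2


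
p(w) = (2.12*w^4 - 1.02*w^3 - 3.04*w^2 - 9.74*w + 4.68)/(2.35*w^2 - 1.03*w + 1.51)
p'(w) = (1.03 - 4.7*w)*(2.12*w^4 - 1.02*w^3 - 3.04*w^2 - 9.74*w + 4.68)/(2.35*w^2 - 1.03*w + 1.51)^2 + (8.48*w^3 - 3.06*w^2 - 6.08*w - 9.74)/(2.35*w^2 - 1.03*w + 1.51)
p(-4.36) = 16.58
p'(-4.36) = -7.65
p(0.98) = -2.46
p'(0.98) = -0.67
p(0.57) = -1.08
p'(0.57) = -6.43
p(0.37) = 0.45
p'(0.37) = -8.48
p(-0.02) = 3.18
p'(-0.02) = -3.95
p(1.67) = -1.31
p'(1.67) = 3.16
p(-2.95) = 7.75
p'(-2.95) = -4.83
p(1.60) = -1.53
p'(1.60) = 2.95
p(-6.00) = 31.66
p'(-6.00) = -10.72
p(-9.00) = 72.09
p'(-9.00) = -16.21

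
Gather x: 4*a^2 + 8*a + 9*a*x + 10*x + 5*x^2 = 4*a^2 + 8*a + 5*x^2 + x*(9*a + 10)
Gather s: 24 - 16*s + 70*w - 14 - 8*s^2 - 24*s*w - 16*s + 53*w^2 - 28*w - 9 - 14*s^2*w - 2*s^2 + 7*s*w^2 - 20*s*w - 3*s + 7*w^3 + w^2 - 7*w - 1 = s^2*(-14*w - 10) + s*(7*w^2 - 44*w - 35) + 7*w^3 + 54*w^2 + 35*w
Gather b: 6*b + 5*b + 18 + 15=11*b + 33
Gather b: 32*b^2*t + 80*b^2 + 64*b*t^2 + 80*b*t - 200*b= b^2*(32*t + 80) + b*(64*t^2 + 80*t - 200)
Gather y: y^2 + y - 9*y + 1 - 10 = y^2 - 8*y - 9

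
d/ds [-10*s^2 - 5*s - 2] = -20*s - 5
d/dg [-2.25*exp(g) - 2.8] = -2.25*exp(g)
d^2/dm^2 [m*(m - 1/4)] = 2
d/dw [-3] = 0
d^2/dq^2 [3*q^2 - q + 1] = 6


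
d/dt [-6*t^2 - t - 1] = -12*t - 1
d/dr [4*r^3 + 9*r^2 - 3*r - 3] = 12*r^2 + 18*r - 3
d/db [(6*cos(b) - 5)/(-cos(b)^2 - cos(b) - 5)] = (6*sin(b)^2 + 10*cos(b) + 29)*sin(b)/(cos(b)^2 + cos(b) + 5)^2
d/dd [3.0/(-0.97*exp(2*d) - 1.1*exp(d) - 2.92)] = (5.82*exp(d) + 3.3)*exp(d)/(0.97*exp(2*d) + 1.1*exp(d) + 2.92)^2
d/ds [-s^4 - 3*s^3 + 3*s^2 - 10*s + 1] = -4*s^3 - 9*s^2 + 6*s - 10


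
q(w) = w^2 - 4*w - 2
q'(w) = 2*w - 4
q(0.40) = -3.44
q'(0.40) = -3.20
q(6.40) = 13.36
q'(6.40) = 8.80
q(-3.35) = 22.62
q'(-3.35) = -10.70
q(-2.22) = 11.81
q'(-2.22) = -8.44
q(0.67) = -4.23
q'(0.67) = -2.66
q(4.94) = 2.64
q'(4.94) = 5.88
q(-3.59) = 25.25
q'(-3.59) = -11.18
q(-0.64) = 0.97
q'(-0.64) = -5.28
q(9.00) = 43.00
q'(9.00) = 14.00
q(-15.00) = 283.00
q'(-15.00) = -34.00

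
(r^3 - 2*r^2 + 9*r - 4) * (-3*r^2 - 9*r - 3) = -3*r^5 - 3*r^4 - 12*r^3 - 63*r^2 + 9*r + 12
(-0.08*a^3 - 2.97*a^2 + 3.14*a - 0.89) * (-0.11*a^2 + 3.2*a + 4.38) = 0.0088*a^5 + 0.0707*a^4 - 10.1998*a^3 - 2.8627*a^2 + 10.9052*a - 3.8982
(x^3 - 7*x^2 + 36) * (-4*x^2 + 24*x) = -4*x^5 + 52*x^4 - 168*x^3 - 144*x^2 + 864*x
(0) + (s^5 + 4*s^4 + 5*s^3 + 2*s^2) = s^5 + 4*s^4 + 5*s^3 + 2*s^2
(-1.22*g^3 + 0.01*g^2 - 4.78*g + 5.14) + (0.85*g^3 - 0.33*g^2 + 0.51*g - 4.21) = -0.37*g^3 - 0.32*g^2 - 4.27*g + 0.93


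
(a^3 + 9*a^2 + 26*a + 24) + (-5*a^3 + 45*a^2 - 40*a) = -4*a^3 + 54*a^2 - 14*a + 24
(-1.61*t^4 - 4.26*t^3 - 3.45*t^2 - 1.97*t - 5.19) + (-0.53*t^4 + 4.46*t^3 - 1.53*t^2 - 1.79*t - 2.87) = -2.14*t^4 + 0.2*t^3 - 4.98*t^2 - 3.76*t - 8.06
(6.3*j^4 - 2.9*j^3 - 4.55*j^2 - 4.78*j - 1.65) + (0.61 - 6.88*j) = 6.3*j^4 - 2.9*j^3 - 4.55*j^2 - 11.66*j - 1.04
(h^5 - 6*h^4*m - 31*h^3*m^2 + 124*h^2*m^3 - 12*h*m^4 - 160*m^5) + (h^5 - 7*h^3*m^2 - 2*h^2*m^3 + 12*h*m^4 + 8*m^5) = 2*h^5 - 6*h^4*m - 38*h^3*m^2 + 122*h^2*m^3 - 152*m^5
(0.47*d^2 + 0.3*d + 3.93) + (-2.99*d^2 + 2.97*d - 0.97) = -2.52*d^2 + 3.27*d + 2.96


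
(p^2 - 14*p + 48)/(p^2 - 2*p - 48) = (p - 6)/(p + 6)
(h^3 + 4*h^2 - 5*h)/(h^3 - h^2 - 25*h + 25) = h/(h - 5)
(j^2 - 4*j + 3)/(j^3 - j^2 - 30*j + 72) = (j - 1)/(j^2 + 2*j - 24)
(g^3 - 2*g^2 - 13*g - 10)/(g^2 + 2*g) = g - 4 - 5/g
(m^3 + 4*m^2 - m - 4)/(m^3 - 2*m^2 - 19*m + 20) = (m + 1)/(m - 5)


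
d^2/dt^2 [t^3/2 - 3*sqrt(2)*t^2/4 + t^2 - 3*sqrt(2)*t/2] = 3*t - 3*sqrt(2)/2 + 2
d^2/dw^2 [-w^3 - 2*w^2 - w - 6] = -6*w - 4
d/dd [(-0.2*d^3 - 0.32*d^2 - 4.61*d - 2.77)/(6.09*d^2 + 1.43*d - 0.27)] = (-1.218*d^4 - 0.572*d^3 + 27.7793*d^2 + 33.9114*d + 5.2058)/(37.0881*d^4 + 17.4174*d^3 - 1.2437*d^2 - 0.7722*d + 0.0729)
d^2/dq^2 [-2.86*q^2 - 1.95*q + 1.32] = -5.72000000000000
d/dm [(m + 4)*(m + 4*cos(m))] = m - (m + 4)*(4*sin(m) - 1) + 4*cos(m)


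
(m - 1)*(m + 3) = m^2 + 2*m - 3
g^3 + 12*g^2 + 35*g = g*(g + 5)*(g + 7)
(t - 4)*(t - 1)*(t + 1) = t^3 - 4*t^2 - t + 4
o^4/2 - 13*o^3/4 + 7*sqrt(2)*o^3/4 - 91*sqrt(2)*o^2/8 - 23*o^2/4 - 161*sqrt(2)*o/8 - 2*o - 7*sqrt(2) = (o/2 + 1/2)*(o - 8)*(o + 1/2)*(o + 7*sqrt(2)/2)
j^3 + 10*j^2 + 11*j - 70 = (j - 2)*(j + 5)*(j + 7)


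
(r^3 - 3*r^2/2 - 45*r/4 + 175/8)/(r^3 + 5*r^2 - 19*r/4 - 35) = (r - 5/2)/(r + 4)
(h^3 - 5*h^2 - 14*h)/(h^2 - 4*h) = (h^2 - 5*h - 14)/(h - 4)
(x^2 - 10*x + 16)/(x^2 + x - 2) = (x^2 - 10*x + 16)/(x^2 + x - 2)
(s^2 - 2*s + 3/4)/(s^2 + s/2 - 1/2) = (s - 3/2)/(s + 1)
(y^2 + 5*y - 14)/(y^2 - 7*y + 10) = (y + 7)/(y - 5)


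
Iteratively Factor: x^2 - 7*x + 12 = (x - 3)*(x - 4)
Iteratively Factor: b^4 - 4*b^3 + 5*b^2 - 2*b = (b - 2)*(b^3 - 2*b^2 + b) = b*(b - 2)*(b^2 - 2*b + 1) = b*(b - 2)*(b - 1)*(b - 1)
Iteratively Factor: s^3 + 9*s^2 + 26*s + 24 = (s + 4)*(s^2 + 5*s + 6) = (s + 3)*(s + 4)*(s + 2)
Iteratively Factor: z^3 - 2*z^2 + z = (z)*(z^2 - 2*z + 1) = z*(z - 1)*(z - 1)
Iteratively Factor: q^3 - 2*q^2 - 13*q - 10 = (q + 2)*(q^2 - 4*q - 5) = (q + 1)*(q + 2)*(q - 5)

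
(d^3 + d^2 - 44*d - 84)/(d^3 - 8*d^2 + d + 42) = (d + 6)/(d - 3)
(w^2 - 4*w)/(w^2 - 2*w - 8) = w/(w + 2)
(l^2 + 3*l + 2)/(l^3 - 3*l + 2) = (l + 1)/(l^2 - 2*l + 1)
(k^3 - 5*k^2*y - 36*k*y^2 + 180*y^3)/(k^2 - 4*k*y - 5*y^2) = (k^2 - 36*y^2)/(k + y)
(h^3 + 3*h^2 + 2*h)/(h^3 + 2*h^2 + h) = (h + 2)/(h + 1)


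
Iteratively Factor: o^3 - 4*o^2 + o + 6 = (o + 1)*(o^2 - 5*o + 6) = (o - 2)*(o + 1)*(o - 3)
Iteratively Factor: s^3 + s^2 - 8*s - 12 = (s - 3)*(s^2 + 4*s + 4) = (s - 3)*(s + 2)*(s + 2)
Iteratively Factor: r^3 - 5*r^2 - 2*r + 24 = (r + 2)*(r^2 - 7*r + 12) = (r - 3)*(r + 2)*(r - 4)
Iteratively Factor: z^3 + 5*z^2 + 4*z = (z)*(z^2 + 5*z + 4) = z*(z + 1)*(z + 4)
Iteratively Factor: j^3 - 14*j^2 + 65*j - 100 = (j - 5)*(j^2 - 9*j + 20) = (j - 5)*(j - 4)*(j - 5)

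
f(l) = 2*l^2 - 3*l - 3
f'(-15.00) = -63.00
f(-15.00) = 492.00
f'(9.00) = 33.00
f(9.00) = 132.00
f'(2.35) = 6.40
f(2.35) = 1.00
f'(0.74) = -0.04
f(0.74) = -4.12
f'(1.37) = 2.48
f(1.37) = -3.36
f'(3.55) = 11.20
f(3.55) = 11.56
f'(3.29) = 10.16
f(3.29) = 8.78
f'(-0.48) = -4.92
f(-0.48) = -1.10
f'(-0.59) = -5.36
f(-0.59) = -0.53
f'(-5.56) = -25.24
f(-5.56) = 75.51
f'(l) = 4*l - 3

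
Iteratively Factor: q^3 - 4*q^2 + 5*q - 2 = (q - 2)*(q^2 - 2*q + 1) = (q - 2)*(q - 1)*(q - 1)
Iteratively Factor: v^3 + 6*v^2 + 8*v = (v + 4)*(v^2 + 2*v) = (v + 2)*(v + 4)*(v)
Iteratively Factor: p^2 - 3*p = (p)*(p - 3)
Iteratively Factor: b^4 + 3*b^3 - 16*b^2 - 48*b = (b + 4)*(b^3 - b^2 - 12*b) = b*(b + 4)*(b^2 - b - 12) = b*(b - 4)*(b + 4)*(b + 3)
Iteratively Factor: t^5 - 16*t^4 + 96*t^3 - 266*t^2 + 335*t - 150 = (t - 5)*(t^4 - 11*t^3 + 41*t^2 - 61*t + 30) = (t - 5)*(t - 1)*(t^3 - 10*t^2 + 31*t - 30) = (t - 5)^2*(t - 1)*(t^2 - 5*t + 6) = (t - 5)^2*(t - 2)*(t - 1)*(t - 3)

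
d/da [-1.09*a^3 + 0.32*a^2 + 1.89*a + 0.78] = -3.27*a^2 + 0.64*a + 1.89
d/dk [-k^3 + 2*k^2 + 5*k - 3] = -3*k^2 + 4*k + 5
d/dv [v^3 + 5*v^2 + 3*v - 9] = 3*v^2 + 10*v + 3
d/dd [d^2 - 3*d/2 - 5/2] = 2*d - 3/2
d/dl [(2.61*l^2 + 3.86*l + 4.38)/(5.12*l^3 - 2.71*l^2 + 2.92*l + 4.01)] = (-13.3632*l^4 - 39.5264*l^3 - 49.195*l^2 + 44.6718*l + 2.689)/(26.2144*l^6 - 27.7504*l^5 + 37.2449*l^4 + 25.236*l^3 - 13.2078*l^2 + 23.4184*l + 16.0801)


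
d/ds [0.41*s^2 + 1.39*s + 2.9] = 0.82*s + 1.39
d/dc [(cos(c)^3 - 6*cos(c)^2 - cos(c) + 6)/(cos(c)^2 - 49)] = (-cos(c)^4 + 146*cos(c)^2 - 576*cos(c) - 49)*sin(c)/((cos(c) - 7)^2*(cos(c) + 7)^2)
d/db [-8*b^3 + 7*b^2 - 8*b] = -24*b^2 + 14*b - 8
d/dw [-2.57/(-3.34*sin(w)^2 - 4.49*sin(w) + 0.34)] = -(17.1676*sin(w) + 11.5393)*cos(w)/(3.34*sin(w)^2 + 4.49*sin(w) - 0.34)^2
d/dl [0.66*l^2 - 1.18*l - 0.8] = 1.32*l - 1.18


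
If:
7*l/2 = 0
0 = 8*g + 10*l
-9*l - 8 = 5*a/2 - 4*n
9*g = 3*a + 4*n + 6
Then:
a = -28/11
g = 0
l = 0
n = 9/22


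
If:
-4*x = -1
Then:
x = 1/4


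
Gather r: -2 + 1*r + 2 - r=0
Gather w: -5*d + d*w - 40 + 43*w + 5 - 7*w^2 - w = -5*d - 7*w^2 + w*(d + 42) - 35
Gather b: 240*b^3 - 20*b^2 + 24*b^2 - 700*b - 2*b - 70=240*b^3 + 4*b^2 - 702*b - 70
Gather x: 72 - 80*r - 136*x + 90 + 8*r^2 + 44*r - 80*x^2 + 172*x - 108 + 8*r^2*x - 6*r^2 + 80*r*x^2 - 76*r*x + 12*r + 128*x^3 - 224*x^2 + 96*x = 2*r^2 - 24*r + 128*x^3 + x^2*(80*r - 304) + x*(8*r^2 - 76*r + 132) + 54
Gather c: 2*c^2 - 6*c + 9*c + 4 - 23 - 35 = 2*c^2 + 3*c - 54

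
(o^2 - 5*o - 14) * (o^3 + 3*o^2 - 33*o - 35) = o^5 - 2*o^4 - 62*o^3 + 88*o^2 + 637*o + 490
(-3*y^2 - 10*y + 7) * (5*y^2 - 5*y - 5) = -15*y^4 - 35*y^3 + 100*y^2 + 15*y - 35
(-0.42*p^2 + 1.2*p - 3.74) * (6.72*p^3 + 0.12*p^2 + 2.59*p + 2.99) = -2.8224*p^5 + 8.0136*p^4 - 26.0766*p^3 + 1.4034*p^2 - 6.0986*p - 11.1826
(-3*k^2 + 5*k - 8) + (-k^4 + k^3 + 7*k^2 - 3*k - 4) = -k^4 + k^3 + 4*k^2 + 2*k - 12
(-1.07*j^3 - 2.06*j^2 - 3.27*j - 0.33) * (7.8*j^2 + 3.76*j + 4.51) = -8.346*j^5 - 20.0912*j^4 - 38.0773*j^3 - 24.1598*j^2 - 15.9885*j - 1.4883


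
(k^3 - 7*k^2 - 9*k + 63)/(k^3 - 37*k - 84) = (k - 3)/(k + 4)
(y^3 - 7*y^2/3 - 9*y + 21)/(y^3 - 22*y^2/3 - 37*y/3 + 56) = (y - 3)/(y - 8)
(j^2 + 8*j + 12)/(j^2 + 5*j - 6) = (j + 2)/(j - 1)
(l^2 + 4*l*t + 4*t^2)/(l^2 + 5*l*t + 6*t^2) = (l + 2*t)/(l + 3*t)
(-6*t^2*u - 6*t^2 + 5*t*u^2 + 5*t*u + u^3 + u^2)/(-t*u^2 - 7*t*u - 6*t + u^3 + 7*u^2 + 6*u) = (6*t + u)/(u + 6)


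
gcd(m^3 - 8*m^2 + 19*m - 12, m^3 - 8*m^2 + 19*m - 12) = m^3 - 8*m^2 + 19*m - 12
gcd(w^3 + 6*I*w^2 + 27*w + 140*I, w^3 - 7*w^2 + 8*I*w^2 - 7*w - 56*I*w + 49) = w + 7*I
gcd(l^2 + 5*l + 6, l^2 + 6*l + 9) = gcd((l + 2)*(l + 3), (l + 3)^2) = l + 3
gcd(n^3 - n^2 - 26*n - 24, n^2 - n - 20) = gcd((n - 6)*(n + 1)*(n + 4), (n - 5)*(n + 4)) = n + 4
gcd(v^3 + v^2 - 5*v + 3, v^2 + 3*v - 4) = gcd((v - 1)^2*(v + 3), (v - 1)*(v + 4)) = v - 1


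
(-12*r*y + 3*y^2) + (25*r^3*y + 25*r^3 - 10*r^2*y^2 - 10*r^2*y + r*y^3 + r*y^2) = 25*r^3*y + 25*r^3 - 10*r^2*y^2 - 10*r^2*y + r*y^3 + r*y^2 - 12*r*y + 3*y^2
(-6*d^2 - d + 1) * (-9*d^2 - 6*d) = 54*d^4 + 45*d^3 - 3*d^2 - 6*d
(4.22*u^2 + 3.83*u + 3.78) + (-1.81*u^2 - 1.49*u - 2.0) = 2.41*u^2 + 2.34*u + 1.78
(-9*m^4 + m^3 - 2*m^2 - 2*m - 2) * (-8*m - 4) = 72*m^5 + 28*m^4 + 12*m^3 + 24*m^2 + 24*m + 8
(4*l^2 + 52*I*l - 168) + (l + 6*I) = 4*l^2 + l + 52*I*l - 168 + 6*I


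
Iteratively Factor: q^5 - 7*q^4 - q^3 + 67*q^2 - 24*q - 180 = (q + 2)*(q^4 - 9*q^3 + 17*q^2 + 33*q - 90) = (q - 3)*(q + 2)*(q^3 - 6*q^2 - q + 30) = (q - 5)*(q - 3)*(q + 2)*(q^2 - q - 6) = (q - 5)*(q - 3)*(q + 2)^2*(q - 3)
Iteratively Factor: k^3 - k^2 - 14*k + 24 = (k + 4)*(k^2 - 5*k + 6) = (k - 2)*(k + 4)*(k - 3)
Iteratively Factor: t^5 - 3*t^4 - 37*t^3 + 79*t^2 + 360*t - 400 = (t + 4)*(t^4 - 7*t^3 - 9*t^2 + 115*t - 100) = (t + 4)^2*(t^3 - 11*t^2 + 35*t - 25) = (t - 5)*(t + 4)^2*(t^2 - 6*t + 5) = (t - 5)^2*(t + 4)^2*(t - 1)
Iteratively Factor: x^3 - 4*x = (x)*(x^2 - 4) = x*(x - 2)*(x + 2)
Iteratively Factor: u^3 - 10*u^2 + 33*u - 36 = (u - 3)*(u^2 - 7*u + 12) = (u - 4)*(u - 3)*(u - 3)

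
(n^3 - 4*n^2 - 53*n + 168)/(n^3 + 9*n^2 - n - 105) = (n - 8)/(n + 5)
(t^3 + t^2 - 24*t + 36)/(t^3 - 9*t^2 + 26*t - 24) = (t + 6)/(t - 4)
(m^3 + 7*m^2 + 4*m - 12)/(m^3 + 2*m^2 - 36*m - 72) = (m - 1)/(m - 6)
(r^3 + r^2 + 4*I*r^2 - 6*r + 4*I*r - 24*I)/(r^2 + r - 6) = r + 4*I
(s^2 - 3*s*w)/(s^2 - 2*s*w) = (s - 3*w)/(s - 2*w)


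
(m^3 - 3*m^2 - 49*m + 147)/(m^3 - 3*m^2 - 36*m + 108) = (m^2 - 49)/(m^2 - 36)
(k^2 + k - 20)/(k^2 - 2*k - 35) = (k - 4)/(k - 7)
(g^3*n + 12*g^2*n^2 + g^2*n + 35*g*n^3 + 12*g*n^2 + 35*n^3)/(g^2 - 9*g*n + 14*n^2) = n*(g^3 + 12*g^2*n + g^2 + 35*g*n^2 + 12*g*n + 35*n^2)/(g^2 - 9*g*n + 14*n^2)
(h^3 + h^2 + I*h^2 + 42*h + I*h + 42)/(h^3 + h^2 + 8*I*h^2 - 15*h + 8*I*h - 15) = (h^2 + I*h + 42)/(h^2 + 8*I*h - 15)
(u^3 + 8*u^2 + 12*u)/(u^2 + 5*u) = (u^2 + 8*u + 12)/(u + 5)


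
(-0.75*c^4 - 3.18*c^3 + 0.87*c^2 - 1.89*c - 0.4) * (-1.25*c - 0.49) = 0.9375*c^5 + 4.3425*c^4 + 0.4707*c^3 + 1.9362*c^2 + 1.4261*c + 0.196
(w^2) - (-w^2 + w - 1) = 2*w^2 - w + 1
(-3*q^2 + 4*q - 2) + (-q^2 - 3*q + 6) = -4*q^2 + q + 4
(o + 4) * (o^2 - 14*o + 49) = o^3 - 10*o^2 - 7*o + 196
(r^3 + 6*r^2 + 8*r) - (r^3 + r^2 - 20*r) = 5*r^2 + 28*r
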